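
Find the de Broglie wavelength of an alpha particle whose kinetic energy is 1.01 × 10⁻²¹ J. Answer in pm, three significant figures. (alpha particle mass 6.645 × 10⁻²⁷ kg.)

λ = 181 pm

p = √(2mKE) = √(2 × 6.645 × 10⁻²⁷ × 1.010 × 10⁻²¹) = 3.664 × 10⁻²⁴ kg·m/s.
λ = h/p = 6.626 × 10⁻³⁴ / 3.664 × 10⁻²⁴ = 1.81 × 10⁻¹⁰ m = 181 pm.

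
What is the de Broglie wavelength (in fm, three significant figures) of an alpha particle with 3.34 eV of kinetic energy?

λ = 7860 fm

KE = 3.34 eV = 5.351 × 10⁻¹⁹ J.
p = √(2mKE) = √(2 × 6.645 × 10⁻²⁷ × 5.351 × 10⁻¹⁹) = 8.433 × 10⁻²³ kg·m/s.
λ = h/p = 6.626 × 10⁻³⁴ / 8.433 × 10⁻²³ = 7.86 × 10⁻¹² m = 7860 fm.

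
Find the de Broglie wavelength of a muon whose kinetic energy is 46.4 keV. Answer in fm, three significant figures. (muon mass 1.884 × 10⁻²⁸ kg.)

λ = 396 fm

KE = 46.4 keV = 7.433 × 10⁻¹⁵ J.
p = √(2mKE) = √(2 × 1.884 × 10⁻²⁸ × 7.433 × 10⁻¹⁵) = 1.674 × 10⁻²¹ kg·m/s.
λ = h/p = 6.626 × 10⁻³⁴ / 1.674 × 10⁻²¹ = 3.96 × 10⁻¹³ m = 396 fm.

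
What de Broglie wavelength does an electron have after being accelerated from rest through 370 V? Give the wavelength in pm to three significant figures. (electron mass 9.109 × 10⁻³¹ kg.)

KE = eV = 1.602 × 10⁻¹⁹ × 370.0 = 5.927 × 10⁻¹⁷ J.
p = √(2mKE) = √(2 × 9.109 × 10⁻³¹ × 5.927 × 10⁻¹⁷) = 1.039 × 10⁻²³ kg·m/s.
λ = h/p = 6.626 × 10⁻³⁴ / 1.039 × 10⁻²³ = 6.38 × 10⁻¹¹ m = 63.8 pm.

λ = 63.8 pm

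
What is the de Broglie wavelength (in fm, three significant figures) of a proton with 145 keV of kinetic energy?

KE = 145 keV = 2.323 × 10⁻¹⁴ J.
p = √(2mKE) = √(2 × 1.673 × 10⁻²⁷ × 2.323 × 10⁻¹⁴) = 8.816 × 10⁻²¹ kg·m/s.
λ = h/p = 6.626 × 10⁻³⁴ / 8.816 × 10⁻²¹ = 7.52 × 10⁻¹⁴ m = 75.2 fm.

λ = 75.2 fm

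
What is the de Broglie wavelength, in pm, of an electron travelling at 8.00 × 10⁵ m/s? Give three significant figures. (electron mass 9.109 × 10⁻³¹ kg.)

p = mv = 9.109 × 10⁻³¹ × 8.00 × 10⁵ = 7.287 × 10⁻²⁵ kg·m/s.
λ = h/p = 6.626 × 10⁻³⁴ / 7.287 × 10⁻²⁵ = 9.09 × 10⁻¹⁰ m = 909 pm.

λ = 909 pm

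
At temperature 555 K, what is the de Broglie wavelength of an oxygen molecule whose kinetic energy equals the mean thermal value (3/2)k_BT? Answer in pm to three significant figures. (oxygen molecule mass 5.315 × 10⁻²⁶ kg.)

λ = 19.0 pm

KE = (3/2)k_BT = 1.5 × 1.381 × 10⁻²³ × 555 = 1.150 × 10⁻²⁰ J.
p = √(2mKE) = √(2 × 5.315 × 10⁻²⁶ × 1.150 × 10⁻²⁰) = 3.496 × 10⁻²³ kg·m/s.
λ = h/p = 1.90 × 10⁻¹¹ m = 19.0 pm.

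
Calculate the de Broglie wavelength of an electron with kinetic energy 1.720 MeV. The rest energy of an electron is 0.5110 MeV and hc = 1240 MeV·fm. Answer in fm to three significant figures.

λ = 571 fm

Total energy E = KE + m₀c² = 1.720 + 0.5110 = 2.2310 MeV.
(pc)² = E² − (m₀c²)² = (2.2310)² − (0.5110)² = 4.716 MeV², so pc = 2.172 MeV.
λ = hc/(pc) = 1240 MeV·fm / 2.172 MeV = 571 fm.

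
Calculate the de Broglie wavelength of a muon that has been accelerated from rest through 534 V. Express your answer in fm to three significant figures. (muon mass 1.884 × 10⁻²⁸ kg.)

KE = eV = 1.602 × 10⁻¹⁹ × 534.0 = 8.555 × 10⁻¹⁷ J.
p = √(2mKE) = √(2 × 1.884 × 10⁻²⁸ × 8.555 × 10⁻¹⁷) = 1.795 × 10⁻²² kg·m/s.
λ = h/p = 6.626 × 10⁻³⁴ / 1.795 × 10⁻²² = 3.69 × 10⁻¹² m = 3690 fm.

λ = 3690 fm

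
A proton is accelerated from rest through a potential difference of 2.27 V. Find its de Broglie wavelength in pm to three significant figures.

λ = 19.0 pm

KE = eV = 1.602 × 10⁻¹⁹ × 2.270 = 3.637 × 10⁻¹⁹ J.
p = √(2mKE) = √(2 × 1.673 × 10⁻²⁷ × 3.637 × 10⁻¹⁹) = 3.488 × 10⁻²³ kg·m/s.
λ = h/p = 6.626 × 10⁻³⁴ / 3.488 × 10⁻²³ = 1.90 × 10⁻¹¹ m = 19.0 pm.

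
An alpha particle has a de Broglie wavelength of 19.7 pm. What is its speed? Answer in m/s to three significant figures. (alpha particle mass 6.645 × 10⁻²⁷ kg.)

v = 5060 m/s

p = h/λ = 6.626 × 10⁻³⁴ / 1.970 × 10⁻¹¹ = 3.363 × 10⁻²³ kg·m/s.
v = p/m = 3.363 × 10⁻²³ / 6.645 × 10⁻²⁷ = 5.06 × 10³ m/s = 5060 m/s.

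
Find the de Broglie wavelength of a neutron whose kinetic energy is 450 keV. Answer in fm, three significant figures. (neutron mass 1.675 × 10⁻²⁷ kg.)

λ = 42.6 fm

KE = 450 keV = 7.209 × 10⁻¹⁴ J.
p = √(2mKE) = √(2 × 1.675 × 10⁻²⁷ × 7.209 × 10⁻¹⁴) = 1.554 × 10⁻²⁰ kg·m/s.
λ = h/p = 6.626 × 10⁻³⁴ / 1.554 × 10⁻²⁰ = 4.26 × 10⁻¹⁴ m = 42.6 fm.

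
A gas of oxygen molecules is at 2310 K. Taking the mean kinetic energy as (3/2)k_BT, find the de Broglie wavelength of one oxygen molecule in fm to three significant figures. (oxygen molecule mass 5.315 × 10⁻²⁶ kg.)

λ = 9290 fm

KE = (3/2)k_BT = 1.5 × 1.381 × 10⁻²³ × 2310 = 4.785 × 10⁻²⁰ J.
p = √(2mKE) = √(2 × 5.315 × 10⁻²⁶ × 4.785 × 10⁻²⁰) = 7.132 × 10⁻²³ kg·m/s.
λ = h/p = 9.29 × 10⁻¹² m = 9290 fm.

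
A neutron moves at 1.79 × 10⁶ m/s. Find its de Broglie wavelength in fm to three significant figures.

λ = 221 fm

p = mv = 1.675 × 10⁻²⁷ × 1.79 × 10⁶ = 2.998 × 10⁻²¹ kg·m/s.
λ = h/p = 6.626 × 10⁻³⁴ / 2.998 × 10⁻²¹ = 2.21 × 10⁻¹³ m = 221 fm.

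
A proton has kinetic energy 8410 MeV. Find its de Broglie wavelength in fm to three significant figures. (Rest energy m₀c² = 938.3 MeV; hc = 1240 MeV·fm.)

λ = 0.133 fm

Total energy E = KE + m₀c² = 8410 + 938.3 = 9348.3 MeV.
(pc)² = E² − (m₀c²)² = (9348.3)² − (938.3)² = 8.651 × 10⁷ MeV², so pc = 9301 MeV.
λ = hc/(pc) = 1240 MeV·fm / 9301 MeV = 0.133 fm.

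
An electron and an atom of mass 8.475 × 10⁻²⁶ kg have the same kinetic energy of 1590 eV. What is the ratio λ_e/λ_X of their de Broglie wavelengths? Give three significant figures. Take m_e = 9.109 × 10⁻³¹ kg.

λ_e/λ_X = 305

At fixed KE, p = √(2mKE) so λ = h/p ∝ 1/√m.
λ_e/λ_X = √(m_X/m_e) = √(8.475 × 10⁻²⁶/9.109 × 10⁻³¹) = √(9.304 × 10⁴) = 305.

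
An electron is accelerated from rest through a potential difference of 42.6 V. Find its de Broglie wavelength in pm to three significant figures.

λ = 188 pm

KE = eV = 1.602 × 10⁻¹⁹ × 42.60 = 6.825 × 10⁻¹⁸ J.
p = √(2mKE) = √(2 × 9.109 × 10⁻³¹ × 6.825 × 10⁻¹⁸) = 3.526 × 10⁻²⁴ kg·m/s.
λ = h/p = 6.626 × 10⁻³⁴ / 3.526 × 10⁻²⁴ = 1.88 × 10⁻¹⁰ m = 188 pm.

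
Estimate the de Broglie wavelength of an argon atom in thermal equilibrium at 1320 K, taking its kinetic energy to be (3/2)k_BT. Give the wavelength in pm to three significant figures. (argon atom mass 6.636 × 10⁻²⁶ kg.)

λ = 11.0 pm

KE = (3/2)k_BT = 1.5 × 1.381 × 10⁻²³ × 1320 = 2.734 × 10⁻²⁰ J.
p = √(2mKE) = √(2 × 6.636 × 10⁻²⁶ × 2.734 × 10⁻²⁰) = 6.024 × 10⁻²³ kg·m/s.
λ = h/p = 1.10 × 10⁻¹¹ m = 11.0 pm.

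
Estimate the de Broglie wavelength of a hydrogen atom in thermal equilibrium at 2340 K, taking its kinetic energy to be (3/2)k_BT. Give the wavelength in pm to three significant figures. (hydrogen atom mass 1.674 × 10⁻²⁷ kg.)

KE = (3/2)k_BT = 1.5 × 1.381 × 10⁻²³ × 2340 = 4.847 × 10⁻²⁰ J.
p = √(2mKE) = √(2 × 1.674 × 10⁻²⁷ × 4.847 × 10⁻²⁰) = 1.274 × 10⁻²³ kg·m/s.
λ = h/p = 5.20 × 10⁻¹¹ m = 52.0 pm.

λ = 52.0 pm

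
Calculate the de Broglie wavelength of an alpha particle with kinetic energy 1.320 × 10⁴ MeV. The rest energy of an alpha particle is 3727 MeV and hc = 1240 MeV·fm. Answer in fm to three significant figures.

Total energy E = KE + m₀c² = 1.320 × 10⁴ + 3727 = 16927 MeV.
(pc)² = E² − (m₀c²)² = (16927)² − (3727)² = 2.726 × 10⁸ MeV², so pc = 1.651 × 10⁴ MeV.
λ = hc/(pc) = 1240 MeV·fm / 1.651 × 10⁴ MeV = 0.0751 fm.

λ = 0.0751 fm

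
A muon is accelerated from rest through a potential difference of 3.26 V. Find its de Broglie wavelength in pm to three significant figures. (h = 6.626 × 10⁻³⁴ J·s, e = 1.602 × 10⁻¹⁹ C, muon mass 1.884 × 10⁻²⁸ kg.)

KE = eV = 1.602 × 10⁻¹⁹ × 3.260 = 5.223 × 10⁻¹⁹ J.
p = √(2mKE) = √(2 × 1.884 × 10⁻²⁸ × 5.223 × 10⁻¹⁹) = 1.403 × 10⁻²³ kg·m/s.
λ = h/p = 6.626 × 10⁻³⁴ / 1.403 × 10⁻²³ = 4.72 × 10⁻¹¹ m = 47.2 pm.

λ = 47.2 pm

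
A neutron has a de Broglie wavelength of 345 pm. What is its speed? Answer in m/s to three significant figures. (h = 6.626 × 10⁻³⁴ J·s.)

v = 1150 m/s

p = h/λ = 6.626 × 10⁻³⁴ / 3.450 × 10⁻¹⁰ = 1.921 × 10⁻²⁴ kg·m/s.
v = p/m = 1.921 × 10⁻²⁴ / 1.675 × 10⁻²⁷ = 1.15 × 10³ m/s = 1150 m/s.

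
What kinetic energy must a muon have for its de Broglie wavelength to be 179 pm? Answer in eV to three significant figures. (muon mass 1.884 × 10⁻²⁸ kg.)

KE = 0.227 eV

p = h/λ = 6.626 × 10⁻³⁴ / 1.790 × 10⁻¹⁰ = 3.702 × 10⁻²⁴ kg·m/s.
KE = p²/(2m) = (3.702 × 10⁻²⁴)² / (2 × 1.884 × 10⁻²⁸) = 3.637 × 10⁻²⁰ J = 0.227 eV.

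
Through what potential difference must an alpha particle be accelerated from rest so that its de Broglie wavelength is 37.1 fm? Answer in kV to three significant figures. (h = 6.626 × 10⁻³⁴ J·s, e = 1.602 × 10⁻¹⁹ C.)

p = h/λ = 6.626 × 10⁻³⁴ / 3.710 × 10⁻¹⁴ = 1.786 × 10⁻²⁰ kg·m/s.
KE = p²/(2m) = 2.400 × 10⁻¹⁴ J.
V = KE/2e = 2.400 × 10⁻¹⁴ / (2 × 1.602 × 10⁻¹⁹) = 74.9 kV.

V = 74.9 kV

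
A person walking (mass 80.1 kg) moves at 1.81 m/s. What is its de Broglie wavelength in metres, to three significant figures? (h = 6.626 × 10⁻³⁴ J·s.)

p = mv = 80.1 × 1.81 = 1.450 × 10² kg·m/s.
λ = h/p = 6.626 × 10⁻³⁴ / 1.450 × 10² = 4.57 × 10⁻³⁶ m.

λ = 4.57 × 10⁻³⁶ m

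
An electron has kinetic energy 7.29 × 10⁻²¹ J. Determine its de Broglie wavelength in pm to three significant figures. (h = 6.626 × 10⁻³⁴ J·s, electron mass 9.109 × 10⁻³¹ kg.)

p = √(2mKE) = √(2 × 9.109 × 10⁻³¹ × 7.290 × 10⁻²¹) = 1.152 × 10⁻²⁵ kg·m/s.
λ = h/p = 6.626 × 10⁻³⁴ / 1.152 × 10⁻²⁵ = 5.75 × 10⁻⁹ m = 5750 pm.

λ = 5750 pm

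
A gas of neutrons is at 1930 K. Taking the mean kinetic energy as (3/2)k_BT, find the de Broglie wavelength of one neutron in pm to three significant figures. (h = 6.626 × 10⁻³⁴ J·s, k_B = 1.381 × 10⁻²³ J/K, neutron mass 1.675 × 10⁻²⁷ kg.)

KE = (3/2)k_BT = 1.5 × 1.381 × 10⁻²³ × 1930 = 3.998 × 10⁻²⁰ J.
p = √(2mKE) = √(2 × 1.675 × 10⁻²⁷ × 3.998 × 10⁻²⁰) = 1.157 × 10⁻²³ kg·m/s.
λ = h/p = 5.73 × 10⁻¹¹ m = 57.3 pm.

λ = 57.3 pm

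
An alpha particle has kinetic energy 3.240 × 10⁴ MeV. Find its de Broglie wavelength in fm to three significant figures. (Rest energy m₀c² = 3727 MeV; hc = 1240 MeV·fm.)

Total energy E = KE + m₀c² = 3.240 × 10⁴ + 3727 = 36127 MeV.
(pc)² = E² − (m₀c²)² = (36127)² − (3727)² = 1.291 × 10⁹ MeV², so pc = 3.593 × 10⁴ MeV.
λ = hc/(pc) = 1240 MeV·fm / 3.593 × 10⁴ MeV = 0.0345 fm.

λ = 0.0345 fm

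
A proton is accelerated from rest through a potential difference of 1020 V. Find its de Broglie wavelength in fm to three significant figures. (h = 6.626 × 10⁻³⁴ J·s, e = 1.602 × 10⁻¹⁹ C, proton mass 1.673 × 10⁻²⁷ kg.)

KE = eV = 1.602 × 10⁻¹⁹ × 1020 = 1.634 × 10⁻¹⁶ J.
p = √(2mKE) = √(2 × 1.673 × 10⁻²⁷ × 1.634 × 10⁻¹⁶) = 7.394 × 10⁻²² kg·m/s.
λ = h/p = 6.626 × 10⁻³⁴ / 7.394 × 10⁻²² = 8.96 × 10⁻¹³ m = 896 fm.

λ = 896 fm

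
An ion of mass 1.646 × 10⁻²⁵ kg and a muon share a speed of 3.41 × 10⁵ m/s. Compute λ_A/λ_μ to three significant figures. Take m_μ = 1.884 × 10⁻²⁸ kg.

λ_A/λ_μ = 1.14 × 10⁻³

At fixed v, p = mv so λ = h/(mv) ∝ 1/m.
λ_A/λ_μ = m_μ/m_A = 1.884 × 10⁻²⁸/1.646 × 10⁻²⁵ = 1.14 × 10⁻³.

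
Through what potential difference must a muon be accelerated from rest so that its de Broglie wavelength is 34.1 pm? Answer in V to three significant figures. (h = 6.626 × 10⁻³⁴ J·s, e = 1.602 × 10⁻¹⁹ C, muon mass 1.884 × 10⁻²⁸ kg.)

p = h/λ = 6.626 × 10⁻³⁴ / 3.410 × 10⁻¹¹ = 1.943 × 10⁻²³ kg·m/s.
KE = p²/(2m) = 1.002 × 10⁻¹⁸ J.
V = KE/e = 1.002 × 10⁻¹⁸ / (1.602 × 10⁻¹⁹) = 6.25 V.

V = 6.25 V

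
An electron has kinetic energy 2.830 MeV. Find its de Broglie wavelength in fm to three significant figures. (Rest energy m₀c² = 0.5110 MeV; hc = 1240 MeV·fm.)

λ = 376 fm

Total energy E = KE + m₀c² = 2.830 + 0.5110 = 3.3410 MeV.
(pc)² = E² − (m₀c²)² = (3.3410)² − (0.5110)² = 10.90 MeV², so pc = 3.302 MeV.
λ = hc/(pc) = 1240 MeV·fm / 3.302 MeV = 376 fm.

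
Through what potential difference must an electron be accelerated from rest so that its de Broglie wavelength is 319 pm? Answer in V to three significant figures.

V = 14.8 V

p = h/λ = 6.626 × 10⁻³⁴ / 3.190 × 10⁻¹⁰ = 2.077 × 10⁻²⁴ kg·m/s.
KE = p²/(2m) = 2.368 × 10⁻¹⁸ J.
V = KE/e = 2.368 × 10⁻¹⁸ / (1.602 × 10⁻¹⁹) = 14.8 V.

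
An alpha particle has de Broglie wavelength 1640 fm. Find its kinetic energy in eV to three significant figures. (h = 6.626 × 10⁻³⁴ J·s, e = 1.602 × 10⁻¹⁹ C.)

KE = 76.7 eV

p = h/λ = 6.626 × 10⁻³⁴ / 1.640 × 10⁻¹² = 4.040 × 10⁻²² kg·m/s.
KE = p²/(2m) = (4.040 × 10⁻²²)² / (2 × 6.645 × 10⁻²⁷) = 1.228 × 10⁻¹⁷ J = 76.7 eV.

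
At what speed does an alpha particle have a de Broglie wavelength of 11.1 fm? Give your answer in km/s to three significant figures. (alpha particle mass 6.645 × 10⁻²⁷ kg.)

p = h/λ = 6.626 × 10⁻³⁴ / 1.110 × 10⁻¹⁴ = 5.969 × 10⁻²⁰ kg·m/s.
v = p/m = 5.969 × 10⁻²⁰ / 6.645 × 10⁻²⁷ = 8.98 × 10⁶ m/s = 8980 km/s.

v = 8980 km/s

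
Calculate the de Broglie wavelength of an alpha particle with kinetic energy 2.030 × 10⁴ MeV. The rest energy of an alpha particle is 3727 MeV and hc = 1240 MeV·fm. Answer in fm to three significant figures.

Total energy E = KE + m₀c² = 2.030 × 10⁴ + 3727 = 24027 MeV.
(pc)² = E² − (m₀c²)² = (24027)² − (3727)² = 5.634 × 10⁸ MeV², so pc = 2.374 × 10⁴ MeV.
λ = hc/(pc) = 1240 MeV·fm / 2.374 × 10⁴ MeV = 0.0522 fm.

λ = 0.0522 fm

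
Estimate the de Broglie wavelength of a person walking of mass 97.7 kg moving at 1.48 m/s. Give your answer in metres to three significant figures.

p = mv = 97.7 × 1.48 = 1.446 × 10² kg·m/s.
λ = h/p = 6.626 × 10⁻³⁴ / 1.446 × 10² = 4.58 × 10⁻³⁶ m.

λ = 4.58 × 10⁻³⁶ m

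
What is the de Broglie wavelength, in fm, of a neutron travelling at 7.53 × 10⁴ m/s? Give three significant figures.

p = mv = 1.675 × 10⁻²⁷ × 7.53 × 10⁴ = 1.261 × 10⁻²² kg·m/s.
λ = h/p = 6.626 × 10⁻³⁴ / 1.261 × 10⁻²² = 5.25 × 10⁻¹² m = 5250 fm.

λ = 5250 fm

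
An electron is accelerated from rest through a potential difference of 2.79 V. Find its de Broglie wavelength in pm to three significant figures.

KE = eV = 1.602 × 10⁻¹⁹ × 2.790 = 4.470 × 10⁻¹⁹ J.
p = √(2mKE) = √(2 × 9.109 × 10⁻³¹ × 4.470 × 10⁻¹⁹) = 9.024 × 10⁻²⁵ kg·m/s.
λ = h/p = 6.626 × 10⁻³⁴ / 9.024 × 10⁻²⁵ = 7.34 × 10⁻¹⁰ m = 734 pm.

λ = 734 pm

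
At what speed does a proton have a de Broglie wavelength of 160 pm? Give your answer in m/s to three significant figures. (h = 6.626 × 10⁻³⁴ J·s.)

p = h/λ = 6.626 × 10⁻³⁴ / 1.600 × 10⁻¹⁰ = 4.141 × 10⁻²⁴ kg·m/s.
v = p/m = 4.141 × 10⁻²⁴ / 1.673 × 10⁻²⁷ = 2.48 × 10³ m/s = 2480 m/s.

v = 2480 m/s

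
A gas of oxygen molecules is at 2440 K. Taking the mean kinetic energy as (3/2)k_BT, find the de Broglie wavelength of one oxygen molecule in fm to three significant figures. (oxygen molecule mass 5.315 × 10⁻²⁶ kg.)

KE = (3/2)k_BT = 1.5 × 1.381 × 10⁻²³ × 2440 = 5.054 × 10⁻²⁰ J.
p = √(2mKE) = √(2 × 5.315 × 10⁻²⁶ × 5.054 × 10⁻²⁰) = 7.330 × 10⁻²³ kg·m/s.
λ = h/p = 9.04 × 10⁻¹² m = 9040 fm.

λ = 9040 fm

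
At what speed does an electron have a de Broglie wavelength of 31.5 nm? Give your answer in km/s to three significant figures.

v = 23.1 km/s

p = h/λ = 6.626 × 10⁻³⁴ / 3.150 × 10⁻⁸ = 2.103 × 10⁻²⁶ kg·m/s.
v = p/m = 2.103 × 10⁻²⁶ / 9.109 × 10⁻³¹ = 2.31 × 10⁴ m/s = 23.1 km/s.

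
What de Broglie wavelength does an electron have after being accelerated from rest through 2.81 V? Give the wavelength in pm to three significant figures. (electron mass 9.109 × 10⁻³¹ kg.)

KE = eV = 1.602 × 10⁻¹⁹ × 2.810 = 4.502 × 10⁻¹⁹ J.
p = √(2mKE) = √(2 × 9.109 × 10⁻³¹ × 4.502 × 10⁻¹⁹) = 9.056 × 10⁻²⁵ kg·m/s.
λ = h/p = 6.626 × 10⁻³⁴ / 9.056 × 10⁻²⁵ = 7.32 × 10⁻¹⁰ m = 732 pm.

λ = 732 pm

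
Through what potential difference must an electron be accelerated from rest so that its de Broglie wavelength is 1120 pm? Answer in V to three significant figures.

V = 1.20 V

p = h/λ = 6.626 × 10⁻³⁴ / 1.120 × 10⁻⁹ = 5.916 × 10⁻²⁵ kg·m/s.
KE = p²/(2m) = 1.921 × 10⁻¹⁹ J.
V = KE/e = 1.921 × 10⁻¹⁹ / (1.602 × 10⁻¹⁹) = 1.20 V.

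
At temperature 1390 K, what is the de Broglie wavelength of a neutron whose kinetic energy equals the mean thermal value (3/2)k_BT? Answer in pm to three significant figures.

KE = (3/2)k_BT = 1.5 × 1.381 × 10⁻²³ × 1390 = 2.879 × 10⁻²⁰ J.
p = √(2mKE) = √(2 × 1.675 × 10⁻²⁷ × 2.879 × 10⁻²⁰) = 9.821 × 10⁻²⁴ kg·m/s.
λ = h/p = 6.75 × 10⁻¹¹ m = 67.5 pm.

λ = 67.5 pm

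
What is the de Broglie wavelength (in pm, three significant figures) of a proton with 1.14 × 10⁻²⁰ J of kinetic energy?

p = √(2mKE) = √(2 × 1.673 × 10⁻²⁷ × 1.140 × 10⁻²⁰) = 6.176 × 10⁻²⁴ kg·m/s.
λ = h/p = 6.626 × 10⁻³⁴ / 6.176 × 10⁻²⁴ = 1.07 × 10⁻¹⁰ m = 107 pm.

λ = 107 pm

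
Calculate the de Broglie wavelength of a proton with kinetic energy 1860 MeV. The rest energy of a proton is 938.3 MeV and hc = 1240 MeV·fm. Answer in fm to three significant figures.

λ = 0.470 fm

Total energy E = KE + m₀c² = 1860 + 938.3 = 2798.3 MeV.
(pc)² = E² − (m₀c²)² = (2798.3)² − (938.3)² = 6.950 × 10⁶ MeV², so pc = 2636 MeV.
λ = hc/(pc) = 1240 MeV·fm / 2636 MeV = 0.470 fm.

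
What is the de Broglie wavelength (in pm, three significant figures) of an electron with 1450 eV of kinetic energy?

λ = 32.2 pm

KE = 1450 eV = 2.323 × 10⁻¹⁶ J.
p = √(2mKE) = √(2 × 9.109 × 10⁻³¹ × 2.323 × 10⁻¹⁶) = 2.057 × 10⁻²³ kg·m/s.
λ = h/p = 6.626 × 10⁻³⁴ / 2.057 × 10⁻²³ = 3.22 × 10⁻¹¹ m = 32.2 pm.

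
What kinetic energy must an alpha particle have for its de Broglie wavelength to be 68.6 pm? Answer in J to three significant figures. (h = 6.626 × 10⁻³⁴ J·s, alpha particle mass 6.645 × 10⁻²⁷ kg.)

KE = 7.02 × 10⁻²¹ J

p = h/λ = 6.626 × 10⁻³⁴ / 6.860 × 10⁻¹¹ = 9.659 × 10⁻²⁴ kg·m/s.
KE = p²/(2m) = (9.659 × 10⁻²⁴)² / (2 × 6.645 × 10⁻²⁷) = 7.020 × 10⁻²¹ J = 7.02 × 10⁻²¹ J.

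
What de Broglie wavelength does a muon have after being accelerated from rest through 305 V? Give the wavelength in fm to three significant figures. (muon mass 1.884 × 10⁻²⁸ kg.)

λ = 4880 fm

KE = eV = 1.602 × 10⁻¹⁹ × 305.0 = 4.886 × 10⁻¹⁷ J.
p = √(2mKE) = √(2 × 1.884 × 10⁻²⁸ × 4.886 × 10⁻¹⁷) = 1.357 × 10⁻²² kg·m/s.
λ = h/p = 6.626 × 10⁻³⁴ / 1.357 × 10⁻²² = 4.88 × 10⁻¹² m = 4880 fm.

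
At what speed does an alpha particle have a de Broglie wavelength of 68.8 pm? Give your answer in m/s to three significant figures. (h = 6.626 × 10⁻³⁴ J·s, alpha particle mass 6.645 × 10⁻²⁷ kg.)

v = 1450 m/s

p = h/λ = 6.626 × 10⁻³⁴ / 6.880 × 10⁻¹¹ = 9.631 × 10⁻²⁴ kg·m/s.
v = p/m = 9.631 × 10⁻²⁴ / 6.645 × 10⁻²⁷ = 1.45 × 10³ m/s = 1450 m/s.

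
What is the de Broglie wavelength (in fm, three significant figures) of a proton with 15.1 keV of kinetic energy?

KE = 15.1 keV = 2.419 × 10⁻¹⁵ J.
p = √(2mKE) = √(2 × 1.673 × 10⁻²⁷ × 2.419 × 10⁻¹⁵) = 2.845 × 10⁻²¹ kg·m/s.
λ = h/p = 6.626 × 10⁻³⁴ / 2.845 × 10⁻²¹ = 2.33 × 10⁻¹³ m = 233 fm.

λ = 233 fm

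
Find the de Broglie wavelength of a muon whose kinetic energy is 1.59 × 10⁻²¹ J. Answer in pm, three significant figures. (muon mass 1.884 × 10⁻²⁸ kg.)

p = √(2mKE) = √(2 × 1.884 × 10⁻²⁸ × 1.590 × 10⁻²¹) = 7.740 × 10⁻²⁵ kg·m/s.
λ = h/p = 6.626 × 10⁻³⁴ / 7.740 × 10⁻²⁵ = 8.56 × 10⁻¹⁰ m = 856 pm.

λ = 856 pm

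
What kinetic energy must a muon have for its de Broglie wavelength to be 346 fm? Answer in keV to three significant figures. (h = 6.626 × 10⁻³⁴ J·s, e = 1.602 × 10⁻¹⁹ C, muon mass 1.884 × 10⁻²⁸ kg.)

KE = 60.8 keV

p = h/λ = 6.626 × 10⁻³⁴ / 3.460 × 10⁻¹³ = 1.915 × 10⁻²¹ kg·m/s.
KE = p²/(2m) = (1.915 × 10⁻²¹)² / (2 × 1.884 × 10⁻²⁸) = 9.733 × 10⁻¹⁵ J = 60.8 keV.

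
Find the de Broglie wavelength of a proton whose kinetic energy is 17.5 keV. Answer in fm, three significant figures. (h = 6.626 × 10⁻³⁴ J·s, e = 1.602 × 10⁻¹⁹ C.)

λ = 216 fm

KE = 17.5 keV = 2.804 × 10⁻¹⁵ J.
p = √(2mKE) = √(2 × 1.673 × 10⁻²⁷ × 2.804 × 10⁻¹⁵) = 3.063 × 10⁻²¹ kg·m/s.
λ = h/p = 6.626 × 10⁻³⁴ / 3.063 × 10⁻²¹ = 2.16 × 10⁻¹³ m = 216 fm.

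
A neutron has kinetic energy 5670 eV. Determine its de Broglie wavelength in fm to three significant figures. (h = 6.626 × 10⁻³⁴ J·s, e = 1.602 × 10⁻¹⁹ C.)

KE = 5670 eV = 9.083 × 10⁻¹⁶ J.
p = √(2mKE) = √(2 × 1.675 × 10⁻²⁷ × 9.083 × 10⁻¹⁶) = 1.744 × 10⁻²¹ kg·m/s.
λ = h/p = 6.626 × 10⁻³⁴ / 1.744 × 10⁻²¹ = 3.80 × 10⁻¹³ m = 380 fm.

λ = 380 fm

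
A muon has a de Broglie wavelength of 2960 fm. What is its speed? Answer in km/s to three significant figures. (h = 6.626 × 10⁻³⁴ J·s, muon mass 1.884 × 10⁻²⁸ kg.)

p = h/λ = 6.626 × 10⁻³⁴ / 2.960 × 10⁻¹² = 2.239 × 10⁻²² kg·m/s.
v = p/m = 2.239 × 10⁻²² / 1.884 × 10⁻²⁸ = 1.19 × 10⁶ m/s = 1190 km/s.

v = 1190 km/s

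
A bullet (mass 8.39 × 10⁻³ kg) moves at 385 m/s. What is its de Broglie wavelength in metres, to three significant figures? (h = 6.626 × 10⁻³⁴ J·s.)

p = mv = 8.39 × 10⁻³ × 385 = 3.230 kg·m/s.
λ = h/p = 6.626 × 10⁻³⁴ / 3.230 = 2.05 × 10⁻³⁴ m.

λ = 2.05 × 10⁻³⁴ m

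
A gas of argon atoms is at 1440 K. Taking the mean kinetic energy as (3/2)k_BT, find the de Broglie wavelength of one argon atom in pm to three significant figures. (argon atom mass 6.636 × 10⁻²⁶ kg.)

λ = 10.5 pm

KE = (3/2)k_BT = 1.5 × 1.381 × 10⁻²³ × 1440 = 2.983 × 10⁻²⁰ J.
p = √(2mKE) = √(2 × 6.636 × 10⁻²⁶ × 2.983 × 10⁻²⁰) = 6.292 × 10⁻²³ kg·m/s.
λ = h/p = 1.05 × 10⁻¹¹ m = 10.5 pm.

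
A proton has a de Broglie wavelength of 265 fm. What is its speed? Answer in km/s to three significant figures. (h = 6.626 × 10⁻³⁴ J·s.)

p = h/λ = 6.626 × 10⁻³⁴ / 2.650 × 10⁻¹³ = 2.500 × 10⁻²¹ kg·m/s.
v = p/m = 2.500 × 10⁻²¹ / 1.673 × 10⁻²⁷ = 1.49 × 10⁶ m/s = 1490 km/s.

v = 1490 km/s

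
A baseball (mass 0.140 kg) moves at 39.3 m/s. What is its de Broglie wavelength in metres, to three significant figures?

λ = 1.20 × 10⁻³⁴ m

p = mv = 0.140 × 39.3 = 5.502 kg·m/s.
λ = h/p = 6.626 × 10⁻³⁴ / 5.502 = 1.20 × 10⁻³⁴ m.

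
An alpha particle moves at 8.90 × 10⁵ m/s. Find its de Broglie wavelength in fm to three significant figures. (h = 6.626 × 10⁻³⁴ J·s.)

λ = 112 fm

p = mv = 6.645 × 10⁻²⁷ × 8.90 × 10⁵ = 5.914 × 10⁻²¹ kg·m/s.
λ = h/p = 6.626 × 10⁻³⁴ / 5.914 × 10⁻²¹ = 1.12 × 10⁻¹³ m = 112 fm.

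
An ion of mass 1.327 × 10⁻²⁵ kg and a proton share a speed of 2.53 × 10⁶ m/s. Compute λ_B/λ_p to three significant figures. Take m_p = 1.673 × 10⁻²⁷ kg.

λ_B/λ_p = 0.0126

At fixed v, p = mv so λ = h/(mv) ∝ 1/m.
λ_B/λ_p = m_p/m_B = 1.673 × 10⁻²⁷/1.327 × 10⁻²⁵ = 0.0126.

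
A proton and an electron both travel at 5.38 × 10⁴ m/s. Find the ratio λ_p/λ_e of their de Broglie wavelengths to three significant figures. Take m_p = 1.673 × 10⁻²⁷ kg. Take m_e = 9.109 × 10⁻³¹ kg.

λ_p/λ_e = 5.44 × 10⁻⁴

At fixed v, p = mv so λ = h/(mv) ∝ 1/m.
λ_p/λ_e = m_e/m_p = 9.109 × 10⁻³¹/1.673 × 10⁻²⁷ = 5.44 × 10⁻⁴.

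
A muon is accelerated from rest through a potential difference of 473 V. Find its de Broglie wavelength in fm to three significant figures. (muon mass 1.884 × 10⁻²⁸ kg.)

KE = eV = 1.602 × 10⁻¹⁹ × 473.0 = 7.577 × 10⁻¹⁷ J.
p = √(2mKE) = √(2 × 1.884 × 10⁻²⁸ × 7.577 × 10⁻¹⁷) = 1.690 × 10⁻²² kg·m/s.
λ = h/p = 6.626 × 10⁻³⁴ / 1.690 × 10⁻²² = 3.92 × 10⁻¹² m = 3920 fm.

λ = 3920 fm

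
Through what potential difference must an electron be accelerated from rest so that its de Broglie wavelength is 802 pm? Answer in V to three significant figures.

p = h/λ = 6.626 × 10⁻³⁴ / 8.020 × 10⁻¹⁰ = 8.262 × 10⁻²⁵ kg·m/s.
KE = p²/(2m) = 3.747 × 10⁻¹⁹ J.
V = KE/e = 3.747 × 10⁻¹⁹ / (1.602 × 10⁻¹⁹) = 2.34 V.

V = 2.34 V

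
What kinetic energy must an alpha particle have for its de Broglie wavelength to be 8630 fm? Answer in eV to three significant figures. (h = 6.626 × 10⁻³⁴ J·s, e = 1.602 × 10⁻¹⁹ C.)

p = h/λ = 6.626 × 10⁻³⁴ / 8.630 × 10⁻¹² = 7.678 × 10⁻²³ kg·m/s.
KE = p²/(2m) = (7.678 × 10⁻²³)² / (2 × 6.645 × 10⁻²⁷) = 4.436 × 10⁻¹⁹ J = 2.77 eV.

KE = 2.77 eV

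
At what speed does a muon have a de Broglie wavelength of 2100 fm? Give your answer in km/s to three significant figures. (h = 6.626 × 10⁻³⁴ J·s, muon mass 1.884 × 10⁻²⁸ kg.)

v = 1670 km/s

p = h/λ = 6.626 × 10⁻³⁴ / 2.100 × 10⁻¹² = 3.155 × 10⁻²² kg·m/s.
v = p/m = 3.155 × 10⁻²² / 1.884 × 10⁻²⁸ = 1.67 × 10⁶ m/s = 1670 km/s.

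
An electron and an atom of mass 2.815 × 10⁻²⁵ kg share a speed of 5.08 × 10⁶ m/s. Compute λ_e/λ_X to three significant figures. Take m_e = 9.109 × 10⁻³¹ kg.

At fixed v, p = mv so λ = h/(mv) ∝ 1/m.
λ_e/λ_X = m_X/m_e = 2.815 × 10⁻²⁵/9.109 × 10⁻³¹ = 3.09 × 10⁵.

λ_e/λ_X = 3.09 × 10⁵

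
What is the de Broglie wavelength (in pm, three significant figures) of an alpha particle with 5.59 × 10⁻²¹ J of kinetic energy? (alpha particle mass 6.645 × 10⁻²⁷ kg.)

p = √(2mKE) = √(2 × 6.645 × 10⁻²⁷ × 5.590 × 10⁻²¹) = 8.619 × 10⁻²⁴ kg·m/s.
λ = h/p = 6.626 × 10⁻³⁴ / 8.619 × 10⁻²⁴ = 7.69 × 10⁻¹¹ m = 76.9 pm.

λ = 76.9 pm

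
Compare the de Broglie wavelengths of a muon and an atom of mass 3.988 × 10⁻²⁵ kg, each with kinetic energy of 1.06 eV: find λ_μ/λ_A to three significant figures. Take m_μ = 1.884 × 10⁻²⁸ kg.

At fixed KE, p = √(2mKE) so λ = h/p ∝ 1/√m.
λ_μ/λ_A = √(m_A/m_μ) = √(3.988 × 10⁻²⁵/1.884 × 10⁻²⁸) = √(2117) = 46.0.

λ_μ/λ_A = 46.0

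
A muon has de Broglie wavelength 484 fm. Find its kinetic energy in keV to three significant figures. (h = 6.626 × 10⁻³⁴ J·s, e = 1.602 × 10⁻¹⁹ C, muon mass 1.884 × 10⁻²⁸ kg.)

p = h/λ = 6.626 × 10⁻³⁴ / 4.840 × 10⁻¹³ = 1.369 × 10⁻²¹ kg·m/s.
KE = p²/(2m) = (1.369 × 10⁻²¹)² / (2 × 1.884 × 10⁻²⁸) = 4.974 × 10⁻¹⁵ J = 31.0 keV.

KE = 31.0 keV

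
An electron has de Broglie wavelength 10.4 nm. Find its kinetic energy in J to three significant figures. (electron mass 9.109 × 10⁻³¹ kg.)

p = h/λ = 6.626 × 10⁻³⁴ / 1.040 × 10⁻⁸ = 6.371 × 10⁻²⁶ kg·m/s.
KE = p²/(2m) = (6.371 × 10⁻²⁶)² / (2 × 9.109 × 10⁻³¹) = 2.228 × 10⁻²¹ J = 2.23 × 10⁻²¹ J.

KE = 2.23 × 10⁻²¹ J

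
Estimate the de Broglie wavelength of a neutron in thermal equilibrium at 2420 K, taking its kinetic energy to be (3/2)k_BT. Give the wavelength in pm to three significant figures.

λ = 51.1 pm

KE = (3/2)k_BT = 1.5 × 1.381 × 10⁻²³ × 2420 = 5.013 × 10⁻²⁰ J.
p = √(2mKE) = √(2 × 1.675 × 10⁻²⁷ × 5.013 × 10⁻²⁰) = 1.296 × 10⁻²³ kg·m/s.
λ = h/p = 5.11 × 10⁻¹¹ m = 51.1 pm.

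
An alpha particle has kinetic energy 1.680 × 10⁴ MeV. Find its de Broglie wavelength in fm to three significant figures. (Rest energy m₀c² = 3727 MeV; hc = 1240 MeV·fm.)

Total energy E = KE + m₀c² = 1.680 × 10⁴ + 3727 = 20527 MeV.
(pc)² = E² − (m₀c²)² = (20527)² − (3727)² = 4.075 × 10⁸ MeV², so pc = 2.019 × 10⁴ MeV.
λ = hc/(pc) = 1240 MeV·fm / 2.019 × 10⁴ MeV = 0.0614 fm.

λ = 0.0614 fm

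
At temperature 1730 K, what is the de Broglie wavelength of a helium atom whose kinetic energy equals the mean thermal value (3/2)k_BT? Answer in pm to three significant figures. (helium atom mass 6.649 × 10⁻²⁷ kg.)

KE = (3/2)k_BT = 1.5 × 1.381 × 10⁻²³ × 1730 = 3.584 × 10⁻²⁰ J.
p = √(2mKE) = √(2 × 6.649 × 10⁻²⁷ × 3.584 × 10⁻²⁰) = 2.183 × 10⁻²³ kg·m/s.
λ = h/p = 3.04 × 10⁻¹¹ m = 30.4 pm.

λ = 30.4 pm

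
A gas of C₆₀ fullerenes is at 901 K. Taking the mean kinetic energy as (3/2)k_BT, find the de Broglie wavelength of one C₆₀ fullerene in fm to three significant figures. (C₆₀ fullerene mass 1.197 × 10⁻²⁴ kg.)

λ = 3130 fm

KE = (3/2)k_BT = 1.5 × 1.381 × 10⁻²³ × 901 = 1.866 × 10⁻²⁰ J.
p = √(2mKE) = √(2 × 1.197 × 10⁻²⁴ × 1.866 × 10⁻²⁰) = 2.114 × 10⁻²² kg·m/s.
λ = h/p = 3.13 × 10⁻¹² m = 3130 fm.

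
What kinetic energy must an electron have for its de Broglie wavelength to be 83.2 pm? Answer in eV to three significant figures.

KE = 217 eV

p = h/λ = 6.626 × 10⁻³⁴ / 8.320 × 10⁻¹¹ = 7.964 × 10⁻²⁴ kg·m/s.
KE = p²/(2m) = (7.964 × 10⁻²⁴)² / (2 × 9.109 × 10⁻³¹) = 3.481 × 10⁻¹⁷ J = 217 eV.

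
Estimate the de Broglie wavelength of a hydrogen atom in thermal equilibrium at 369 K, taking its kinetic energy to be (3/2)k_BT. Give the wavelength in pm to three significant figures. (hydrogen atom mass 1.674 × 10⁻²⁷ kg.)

λ = 131 pm

KE = (3/2)k_BT = 1.5 × 1.381 × 10⁻²³ × 369 = 7.644 × 10⁻²¹ J.
p = √(2mKE) = √(2 × 1.674 × 10⁻²⁷ × 7.644 × 10⁻²¹) = 5.059 × 10⁻²⁴ kg·m/s.
λ = h/p = 1.31 × 10⁻¹⁰ m = 131 pm.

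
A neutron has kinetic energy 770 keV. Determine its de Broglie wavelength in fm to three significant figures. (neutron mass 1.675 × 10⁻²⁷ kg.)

KE = 770 keV = 1.234 × 10⁻¹³ J.
p = √(2mKE) = √(2 × 1.675 × 10⁻²⁷ × 1.234 × 10⁻¹³) = 2.033 × 10⁻²⁰ kg·m/s.
λ = h/p = 6.626 × 10⁻³⁴ / 2.033 × 10⁻²⁰ = 3.26 × 10⁻¹⁴ m = 32.6 fm.

λ = 32.6 fm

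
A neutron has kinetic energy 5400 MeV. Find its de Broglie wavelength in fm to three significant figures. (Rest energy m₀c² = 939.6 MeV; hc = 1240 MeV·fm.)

Total energy E = KE + m₀c² = 5400 + 939.6 = 6339.6 MeV.
(pc)² = E² − (m₀c²)² = (6339.6)² − (939.6)² = 3.931 × 10⁷ MeV², so pc = 6270 MeV.
λ = hc/(pc) = 1240 MeV·fm / 6270 MeV = 0.198 fm.

λ = 0.198 fm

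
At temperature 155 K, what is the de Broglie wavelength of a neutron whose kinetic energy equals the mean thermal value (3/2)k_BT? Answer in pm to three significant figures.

λ = 202 pm

KE = (3/2)k_BT = 1.5 × 1.381 × 10⁻²³ × 155 = 3.211 × 10⁻²¹ J.
p = √(2mKE) = √(2 × 1.675 × 10⁻²⁷ × 3.211 × 10⁻²¹) = 3.280 × 10⁻²⁴ kg·m/s.
λ = h/p = 2.02 × 10⁻¹⁰ m = 202 pm.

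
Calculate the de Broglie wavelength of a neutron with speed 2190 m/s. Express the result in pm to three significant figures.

p = mv = 1.675 × 10⁻²⁷ × 2190 = 3.668 × 10⁻²⁴ kg·m/s.
λ = h/p = 6.626 × 10⁻³⁴ / 3.668 × 10⁻²⁴ = 1.81 × 10⁻¹⁰ m = 181 pm.

λ = 181 pm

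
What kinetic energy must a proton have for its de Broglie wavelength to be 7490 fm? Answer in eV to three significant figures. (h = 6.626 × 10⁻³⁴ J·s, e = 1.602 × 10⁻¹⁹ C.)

p = h/λ = 6.626 × 10⁻³⁴ / 7.490 × 10⁻¹² = 8.846 × 10⁻²³ kg·m/s.
KE = p²/(2m) = (8.846 × 10⁻²³)² / (2 × 1.673 × 10⁻²⁷) = 2.339 × 10⁻¹⁸ J = 14.6 eV.

KE = 14.6 eV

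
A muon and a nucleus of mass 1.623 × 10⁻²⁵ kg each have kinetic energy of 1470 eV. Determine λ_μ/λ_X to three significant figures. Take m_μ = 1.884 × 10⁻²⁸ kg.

λ_μ/λ_X = 29.4

At fixed KE, p = √(2mKE) so λ = h/p ∝ 1/√m.
λ_μ/λ_X = √(m_X/m_μ) = √(1.623 × 10⁻²⁵/1.884 × 10⁻²⁸) = √(861.5) = 29.4.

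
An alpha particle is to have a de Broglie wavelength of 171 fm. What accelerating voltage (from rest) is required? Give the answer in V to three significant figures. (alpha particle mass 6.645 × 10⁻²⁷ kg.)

p = h/λ = 6.626 × 10⁻³⁴ / 1.710 × 10⁻¹³ = 3.875 × 10⁻²¹ kg·m/s.
KE = p²/(2m) = 1.130 × 10⁻¹⁵ J.
V = KE/2e = 1.130 × 10⁻¹⁵ / (2 × 1.602 × 10⁻¹⁹) = 3530 V.

V = 3530 V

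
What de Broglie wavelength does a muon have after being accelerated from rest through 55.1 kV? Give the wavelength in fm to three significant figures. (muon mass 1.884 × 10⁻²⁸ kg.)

λ = 363 fm

KE = eV = 1.602 × 10⁻¹⁹ × 5.510 × 10⁴ = 8.827 × 10⁻¹⁵ J.
p = √(2mKE) = √(2 × 1.884 × 10⁻²⁸ × 8.827 × 10⁻¹⁵) = 1.824 × 10⁻²¹ kg·m/s.
λ = h/p = 6.626 × 10⁻³⁴ / 1.824 × 10⁻²¹ = 3.63 × 10⁻¹³ m = 363 fm.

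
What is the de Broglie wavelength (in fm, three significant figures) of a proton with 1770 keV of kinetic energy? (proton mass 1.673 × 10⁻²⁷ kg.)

λ = 21.5 fm

KE = 1770 keV = 2.836 × 10⁻¹³ J.
p = √(2mKE) = √(2 × 1.673 × 10⁻²⁷ × 2.836 × 10⁻¹³) = 3.080 × 10⁻²⁰ kg·m/s.
λ = h/p = 6.626 × 10⁻³⁴ / 3.080 × 10⁻²⁰ = 2.15 × 10⁻¹⁴ m = 21.5 fm.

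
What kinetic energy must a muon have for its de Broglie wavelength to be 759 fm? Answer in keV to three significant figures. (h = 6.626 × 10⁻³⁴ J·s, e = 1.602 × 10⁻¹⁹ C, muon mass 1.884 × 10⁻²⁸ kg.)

p = h/λ = 6.626 × 10⁻³⁴ / 7.590 × 10⁻¹³ = 8.730 × 10⁻²² kg·m/s.
KE = p²/(2m) = (8.730 × 10⁻²²)² / (2 × 1.884 × 10⁻²⁸) = 2.023 × 10⁻¹⁵ J = 12.6 keV.

KE = 12.6 keV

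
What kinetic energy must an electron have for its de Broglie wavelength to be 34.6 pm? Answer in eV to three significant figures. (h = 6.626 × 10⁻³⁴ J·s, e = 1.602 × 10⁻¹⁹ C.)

KE = 1260 eV

p = h/λ = 6.626 × 10⁻³⁴ / 3.460 × 10⁻¹¹ = 1.915 × 10⁻²³ kg·m/s.
KE = p²/(2m) = (1.915 × 10⁻²³)² / (2 × 9.109 × 10⁻³¹) = 2.013 × 10⁻¹⁶ J = 1260 eV.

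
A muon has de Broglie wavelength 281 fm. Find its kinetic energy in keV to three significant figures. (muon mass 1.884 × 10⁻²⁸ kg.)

p = h/λ = 6.626 × 10⁻³⁴ / 2.810 × 10⁻¹³ = 2.358 × 10⁻²¹ kg·m/s.
KE = p²/(2m) = (2.358 × 10⁻²¹)² / (2 × 1.884 × 10⁻²⁸) = 1.476 × 10⁻¹⁴ J = 92.1 keV.

KE = 92.1 keV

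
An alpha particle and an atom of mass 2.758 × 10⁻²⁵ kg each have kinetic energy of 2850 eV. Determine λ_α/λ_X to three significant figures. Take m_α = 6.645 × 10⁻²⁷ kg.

At fixed KE, p = √(2mKE) so λ = h/p ∝ 1/√m.
λ_α/λ_X = √(m_X/m_α) = √(2.758 × 10⁻²⁵/6.645 × 10⁻²⁷) = √(41.50) = 6.44.

λ_α/λ_X = 6.44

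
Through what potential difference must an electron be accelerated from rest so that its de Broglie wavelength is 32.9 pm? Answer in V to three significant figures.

V = 1390 V

p = h/λ = 6.626 × 10⁻³⁴ / 3.290 × 10⁻¹¹ = 2.014 × 10⁻²³ kg·m/s.
KE = p²/(2m) = 2.226 × 10⁻¹⁶ J.
V = KE/e = 2.226 × 10⁻¹⁶ / (1.602 × 10⁻¹⁹) = 1390 V.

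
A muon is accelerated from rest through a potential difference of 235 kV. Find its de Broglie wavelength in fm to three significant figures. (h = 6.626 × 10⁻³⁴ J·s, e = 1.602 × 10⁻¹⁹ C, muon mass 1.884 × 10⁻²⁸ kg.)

λ = 176 fm

KE = eV = 1.602 × 10⁻¹⁹ × 2.350 × 10⁵ = 3.765 × 10⁻¹⁴ J.
p = √(2mKE) = √(2 × 1.884 × 10⁻²⁸ × 3.765 × 10⁻¹⁴) = 3.766 × 10⁻²¹ kg·m/s.
λ = h/p = 6.626 × 10⁻³⁴ / 3.766 × 10⁻²¹ = 1.76 × 10⁻¹³ m = 176 fm.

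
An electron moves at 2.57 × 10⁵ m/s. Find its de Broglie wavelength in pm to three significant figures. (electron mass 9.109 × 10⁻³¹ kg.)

λ = 2830 pm

p = mv = 9.109 × 10⁻³¹ × 2.57 × 10⁵ = 2.341 × 10⁻²⁵ kg·m/s.
λ = h/p = 6.626 × 10⁻³⁴ / 2.341 × 10⁻²⁵ = 2.83 × 10⁻⁹ m = 2830 pm.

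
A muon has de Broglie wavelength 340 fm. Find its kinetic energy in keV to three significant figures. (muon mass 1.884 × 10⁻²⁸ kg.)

KE = 62.9 keV

p = h/λ = 6.626 × 10⁻³⁴ / 3.400 × 10⁻¹³ = 1.949 × 10⁻²¹ kg·m/s.
KE = p²/(2m) = (1.949 × 10⁻²¹)² / (2 × 1.884 × 10⁻²⁸) = 1.008 × 10⁻¹⁴ J = 62.9 keV.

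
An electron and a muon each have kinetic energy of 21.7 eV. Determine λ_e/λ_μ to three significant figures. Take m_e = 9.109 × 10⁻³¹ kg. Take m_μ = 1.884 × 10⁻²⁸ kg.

At fixed KE, p = √(2mKE) so λ = h/p ∝ 1/√m.
λ_e/λ_μ = √(m_μ/m_e) = √(1.884 × 10⁻²⁸/9.109 × 10⁻³¹) = √(206.8) = 14.4.

λ_e/λ_μ = 14.4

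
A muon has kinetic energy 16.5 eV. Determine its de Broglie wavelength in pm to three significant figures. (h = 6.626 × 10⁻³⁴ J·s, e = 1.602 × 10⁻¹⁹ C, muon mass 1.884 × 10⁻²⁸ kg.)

λ = 21.0 pm

KE = 16.5 eV = 2.643 × 10⁻¹⁸ J.
p = √(2mKE) = √(2 × 1.884 × 10⁻²⁸ × 2.643 × 10⁻¹⁸) = 3.156 × 10⁻²³ kg·m/s.
λ = h/p = 6.626 × 10⁻³⁴ / 3.156 × 10⁻²³ = 2.10 × 10⁻¹¹ m = 21.0 pm.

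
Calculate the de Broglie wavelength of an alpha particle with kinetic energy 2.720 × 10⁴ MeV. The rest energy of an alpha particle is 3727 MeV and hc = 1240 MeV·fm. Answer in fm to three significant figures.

Total energy E = KE + m₀c² = 2.720 × 10⁴ + 3727 = 30927 MeV.
(pc)² = E² − (m₀c²)² = (30927)² − (3727)² = 9.426 × 10⁸ MeV², so pc = 3.070 × 10⁴ MeV.
λ = hc/(pc) = 1240 MeV·fm / 3.070 × 10⁴ MeV = 0.0404 fm.

λ = 0.0404 fm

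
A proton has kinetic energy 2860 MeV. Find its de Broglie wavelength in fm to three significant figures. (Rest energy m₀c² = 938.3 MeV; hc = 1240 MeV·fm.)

λ = 0.337 fm

Total energy E = KE + m₀c² = 2860 + 938.3 = 3798.3 MeV.
(pc)² = E² − (m₀c²)² = (3798.3)² − (938.3)² = 1.355 × 10⁷ MeV², so pc = 3681 MeV.
λ = hc/(pc) = 1240 MeV·fm / 3681 MeV = 0.337 fm.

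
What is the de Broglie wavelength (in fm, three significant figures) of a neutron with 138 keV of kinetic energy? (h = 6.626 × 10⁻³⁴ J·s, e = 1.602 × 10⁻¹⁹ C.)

λ = 77.0 fm

KE = 138 keV = 2.211 × 10⁻¹⁴ J.
p = √(2mKE) = √(2 × 1.675 × 10⁻²⁷ × 2.211 × 10⁻¹⁴) = 8.606 × 10⁻²¹ kg·m/s.
λ = h/p = 6.626 × 10⁻³⁴ / 8.606 × 10⁻²¹ = 7.70 × 10⁻¹⁴ m = 77.0 fm.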